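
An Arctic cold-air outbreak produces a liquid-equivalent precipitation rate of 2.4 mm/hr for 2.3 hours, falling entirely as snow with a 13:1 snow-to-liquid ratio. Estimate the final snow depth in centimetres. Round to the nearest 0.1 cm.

snow depth ≈ 7.2 cm

Liquid-equivalent depth = 2.4 × 2.3 = 5.52 mm.
Snow depth = 5.52 mm × 13 = 71.76 mm = 7.2 cm.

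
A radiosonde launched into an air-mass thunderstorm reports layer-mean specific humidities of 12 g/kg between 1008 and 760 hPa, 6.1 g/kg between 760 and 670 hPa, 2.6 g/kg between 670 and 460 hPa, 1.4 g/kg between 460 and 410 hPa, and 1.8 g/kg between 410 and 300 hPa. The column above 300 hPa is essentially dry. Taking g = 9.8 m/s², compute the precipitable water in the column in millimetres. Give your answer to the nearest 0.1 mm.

PW ≈ 44.3 mm

Precipitable water is the column-integrated vapour mass per unit area: PW = (1/g) Σ q̄ Δp, with q in kg/kg and Δp in Pa (1 kg/m² of water = 1 mm).
Layer 1008–760 hPa: Δp = 248 hPa = 24800 Pa, q̄ = 0.012 kg/kg → 0.012 × 24800 / 9.8 = 30.37 mm
Layer 760–670 hPa: Δp = 90 hPa = 9000 Pa, q̄ = 0.0061 kg/kg → 0.0061 × 9000 / 9.8 = 5.60 mm
Layer 670–460 hPa: Δp = 210 hPa = 21000 Pa, q̄ = 0.0026 kg/kg → 0.0026 × 21000 / 9.8 = 5.57 mm
Layer 460–410 hPa: Δp = 50 hPa = 5000 Pa, q̄ = 0.0014 kg/kg → 0.0014 × 5000 / 9.8 = 0.71 mm
Layer 410–300 hPa: Δp = 110 hPa = 11000 Pa, q̄ = 0.0018 kg/kg → 0.0018 × 11000 / 9.8 = 2.02 mm
PW = 30.37 + 5.60 + 5.57 + 0.71 + 2.02 = 44.27 ≈ 44.3 mm.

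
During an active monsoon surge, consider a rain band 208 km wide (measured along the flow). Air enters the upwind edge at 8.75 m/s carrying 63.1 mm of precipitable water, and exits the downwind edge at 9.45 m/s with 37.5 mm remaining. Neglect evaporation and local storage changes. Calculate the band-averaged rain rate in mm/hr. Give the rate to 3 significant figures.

Column moisture flux per unit crosswind length is F = V × PW.
Inflow: F_in = 8.75 × 63.1 = 552.125 mm·m/s
Outflow: F_out = 9.45 × 37.5 = 354.375 mm·m/s
Steady-state rate R = (F_in − F_out)/L = (552.125 − 354.375) / 208000 m = 9.507e-04 mm/s.
R = 9.507e-04 × 3600 = 3.42 mm/hr.

R ≈ 3.42 mm/hr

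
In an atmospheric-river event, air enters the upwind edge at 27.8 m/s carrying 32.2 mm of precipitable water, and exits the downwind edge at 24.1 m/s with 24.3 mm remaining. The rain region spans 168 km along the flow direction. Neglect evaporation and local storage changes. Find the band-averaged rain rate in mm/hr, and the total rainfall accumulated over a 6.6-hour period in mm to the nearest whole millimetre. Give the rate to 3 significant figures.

R ≈ 6.63 mm/hr; total ≈ 44 mm

Column moisture flux per unit crosswind length is F = V × PW.
Inflow: F_in = 27.8 × 32.2 = 895.16 mm·m/s
Outflow: F_out = 24.1 × 24.3 = 585.63 mm·m/s
Steady-state rate R = (F_in − F_out)/L = (895.16 − 585.63) / 168000 m = 1.842e-03 mm/s.
R = 1.842e-03 × 3600 = 6.63 mm/hr.
Over 6.6 h: total = 6.63 × 6.6 = 43.758 ≈ 44 mm.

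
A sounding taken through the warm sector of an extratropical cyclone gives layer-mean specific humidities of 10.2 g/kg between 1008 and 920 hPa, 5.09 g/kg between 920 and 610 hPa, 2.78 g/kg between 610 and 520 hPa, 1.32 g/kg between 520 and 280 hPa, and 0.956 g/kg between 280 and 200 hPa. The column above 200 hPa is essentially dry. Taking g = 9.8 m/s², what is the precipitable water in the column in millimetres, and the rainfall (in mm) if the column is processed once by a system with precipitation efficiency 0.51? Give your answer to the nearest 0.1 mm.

PW ≈ 31.8 mm; rainfall ≈ 16.2 mm

Precipitable water is the column-integrated vapour mass per unit area: PW = (1/g) Σ q̄ Δp, with q in kg/kg and Δp in Pa (1 kg/m² of water = 1 mm).
Layer 1008–920 hPa: Δp = 88 hPa = 8800 Pa, q̄ = 0.0102 kg/kg → 0.0102 × 8800 / 9.8 = 9.16 mm
Layer 920–610 hPa: Δp = 310 hPa = 31000 Pa, q̄ = 0.00509 kg/kg → 0.00509 × 31000 / 9.8 = 16.10 mm
Layer 610–520 hPa: Δp = 90 hPa = 9000 Pa, q̄ = 0.00278 kg/kg → 0.00278 × 9000 / 9.8 = 2.55 mm
Layer 520–280 hPa: Δp = 240 hPa = 24000 Pa, q̄ = 0.00132 kg/kg → 0.00132 × 24000 / 9.8 = 3.23 mm
Layer 280–200 hPa: Δp = 80 hPa = 8000 Pa, q̄ = 0.000956 kg/kg → 0.000956 × 8000 / 9.8 = 0.78 mm
PW = 9.16 + 16.10 + 2.55 + 3.23 + 0.78 = 31.82 ≈ 31.8 mm.
Rainfall = ε × PW = 0.51 × 31.8 = 16.2 mm.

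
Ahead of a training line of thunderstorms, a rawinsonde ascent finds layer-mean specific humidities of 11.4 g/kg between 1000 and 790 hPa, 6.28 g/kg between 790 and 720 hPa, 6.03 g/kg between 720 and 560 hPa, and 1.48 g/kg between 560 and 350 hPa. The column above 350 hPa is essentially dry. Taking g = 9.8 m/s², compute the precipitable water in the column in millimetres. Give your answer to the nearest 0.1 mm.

PW ≈ 41.9 mm

Precipitable water is the column-integrated vapour mass per unit area: PW = (1/g) Σ q̄ Δp, with q in kg/kg and Δp in Pa (1 kg/m² of water = 1 mm).
Layer 1000–790 hPa: Δp = 210 hPa = 21000 Pa, q̄ = 0.0114 kg/kg → 0.0114 × 21000 / 9.8 = 24.43 mm
Layer 790–720 hPa: Δp = 70 hPa = 7000 Pa, q̄ = 0.00628 kg/kg → 0.00628 × 7000 / 9.8 = 4.49 mm
Layer 720–560 hPa: Δp = 160 hPa = 16000 Pa, q̄ = 0.00603 kg/kg → 0.00603 × 16000 / 9.8 = 9.84 mm
Layer 560–350 hPa: Δp = 210 hPa = 21000 Pa, q̄ = 0.00148 kg/kg → 0.00148 × 21000 / 9.8 = 3.17 mm
PW = 24.43 + 4.49 + 9.84 + 3.17 = 41.93 ≈ 41.9 mm.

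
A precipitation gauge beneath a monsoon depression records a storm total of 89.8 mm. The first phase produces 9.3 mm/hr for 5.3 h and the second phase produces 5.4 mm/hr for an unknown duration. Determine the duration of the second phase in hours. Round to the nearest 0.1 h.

duration ≈ 7.5 h

Known phases: 9.3 × 5.3 = 49.29 mm.
Remaining depth = 89.8 − 49.29 = 40.51 mm.
Duration = 40.51 / 5.4 = 7.5 h.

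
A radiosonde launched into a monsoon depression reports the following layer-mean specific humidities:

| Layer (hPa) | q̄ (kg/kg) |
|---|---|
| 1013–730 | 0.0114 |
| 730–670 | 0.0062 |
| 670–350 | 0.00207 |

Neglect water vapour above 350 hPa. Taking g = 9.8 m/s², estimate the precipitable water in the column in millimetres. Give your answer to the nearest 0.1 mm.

PW ≈ 43.5 mm

Precipitable water is the column-integrated vapour mass per unit area: PW = (1/g) Σ q̄ Δp, with q in kg/kg and Δp in Pa (1 kg/m² of water = 1 mm).
Layer 1013–730 hPa: Δp = 283 hPa = 28300 Pa, q̄ = 0.0114 kg/kg → 0.0114 × 28300 / 9.8 = 32.92 mm
Layer 730–670 hPa: Δp = 60 hPa = 6000 Pa, q̄ = 0.0062 kg/kg → 0.0062 × 6000 / 9.8 = 3.80 mm
Layer 670–350 hPa: Δp = 320 hPa = 32000 Pa, q̄ = 0.00207 kg/kg → 0.00207 × 32000 / 9.8 = 6.76 mm
PW = 32.92 + 3.80 + 6.76 = 43.48 ≈ 43.5 mm.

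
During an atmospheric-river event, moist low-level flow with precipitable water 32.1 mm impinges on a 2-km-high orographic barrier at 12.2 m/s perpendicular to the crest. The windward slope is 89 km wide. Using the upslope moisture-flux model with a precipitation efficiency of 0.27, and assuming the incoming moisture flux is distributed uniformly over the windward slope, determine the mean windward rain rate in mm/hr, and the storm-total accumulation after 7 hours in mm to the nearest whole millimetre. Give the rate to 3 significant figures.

R ≈ 4.28 mm/hr; total ≈ 30 mm

Incoming column moisture flux per unit ridge length: F = V × PW = 12.2 × 32.1 = 391.62 mm·m/s.
Spread over the 89 km slope with efficiency ε = 0.27: R = ε·F/W = 0.27 × 391.62 / 89000 m = 1.188e-03 mm/s.
R = 1.188e-03 × 3600 = 4.28 mm/hr.
Over 7 h: total = 4.28 × 7 = 29.96 ≈ 30 mm.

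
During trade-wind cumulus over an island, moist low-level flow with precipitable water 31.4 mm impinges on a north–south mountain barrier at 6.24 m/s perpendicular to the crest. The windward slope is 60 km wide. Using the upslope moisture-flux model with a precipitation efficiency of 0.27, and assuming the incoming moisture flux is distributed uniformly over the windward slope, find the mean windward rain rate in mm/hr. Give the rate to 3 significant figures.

R ≈ 3.17 mm/hr

Incoming column moisture flux per unit ridge length: F = V × PW = 6.24 × 31.4 = 195.936 mm·m/s.
Spread over the 60 km slope with efficiency ε = 0.27: R = ε·F/W = 0.27 × 195.936 / 60000 m = 8.817e-04 mm/s.
R = 8.817e-04 × 3600 = 3.17 mm/hr.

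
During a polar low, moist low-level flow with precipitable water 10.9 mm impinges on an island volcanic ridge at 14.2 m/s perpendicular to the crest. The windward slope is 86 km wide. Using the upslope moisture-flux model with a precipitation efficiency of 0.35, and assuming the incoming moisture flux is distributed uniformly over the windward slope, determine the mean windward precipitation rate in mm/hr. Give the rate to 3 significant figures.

R ≈ 2.27 mm/hr

Incoming column moisture flux per unit ridge length: F = V × PW = 14.2 × 10.9 = 154.78 mm·m/s.
Spread over the 86 km slope with efficiency ε = 0.35: R = ε·F/W = 0.35 × 154.78 / 86000 m = 6.299e-04 mm/s.
R = 6.299e-04 × 3600 = 2.27 mm/hr.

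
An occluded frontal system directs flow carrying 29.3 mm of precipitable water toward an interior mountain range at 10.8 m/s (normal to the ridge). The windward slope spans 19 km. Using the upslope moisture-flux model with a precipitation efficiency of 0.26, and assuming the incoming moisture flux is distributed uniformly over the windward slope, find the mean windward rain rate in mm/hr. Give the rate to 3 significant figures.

R ≈ 15.6 mm/hr

Incoming column moisture flux per unit ridge length: F = V × PW = 10.8 × 29.3 = 316.44 mm·m/s.
Spread over the 19 km slope with efficiency ε = 0.26: R = ε·F/W = 0.26 × 316.44 / 19000 m = 4.330e-03 mm/s.
R = 4.330e-03 × 3600 = 15.6 mm/hr.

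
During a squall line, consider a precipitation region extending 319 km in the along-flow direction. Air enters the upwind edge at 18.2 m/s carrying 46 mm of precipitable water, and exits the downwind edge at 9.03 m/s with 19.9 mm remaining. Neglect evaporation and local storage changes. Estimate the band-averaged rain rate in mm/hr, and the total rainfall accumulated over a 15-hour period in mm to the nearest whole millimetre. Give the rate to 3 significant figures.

Column moisture flux per unit crosswind length is F = V × PW.
Inflow: F_in = 18.2 × 46 = 837.2 mm·m/s
Outflow: F_out = 9.03 × 19.9 = 179.697 mm·m/s
Steady-state rate R = (F_in − F_out)/L = (837.2 − 179.697) / 319000 m = 2.061e-03 mm/s.
R = 2.061e-03 × 3600 = 7.42 mm/hr.
Over 15 h: total = 7.42 × 15 = 111.3 ≈ 111 mm.

R ≈ 7.42 mm/hr; total ≈ 111 mm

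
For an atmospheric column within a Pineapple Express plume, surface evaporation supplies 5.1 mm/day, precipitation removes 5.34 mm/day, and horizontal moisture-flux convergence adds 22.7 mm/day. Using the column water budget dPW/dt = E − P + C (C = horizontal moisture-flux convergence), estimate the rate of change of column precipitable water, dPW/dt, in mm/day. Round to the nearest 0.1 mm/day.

dPW/dt = E − P + C = 5.1 − 5.34 + (22.7) = 22.5 mm/day.

dPW/dt ≈ 22.5 mm/day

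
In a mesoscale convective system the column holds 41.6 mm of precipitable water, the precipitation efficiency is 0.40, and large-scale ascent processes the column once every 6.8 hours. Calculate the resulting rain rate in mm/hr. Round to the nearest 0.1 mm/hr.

Each overturning extracts ε × PW = 0.40 × 41.6 = 16.64 mm.
Rate = ε·PW / τ = 16.64 / 6.8 h = 2.4 mm/hr.

R ≈ 2.4 mm/hr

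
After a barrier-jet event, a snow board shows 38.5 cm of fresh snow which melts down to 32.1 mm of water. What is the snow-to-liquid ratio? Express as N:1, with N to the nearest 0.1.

Ratio = snow depth / SWE = 385 mm / 32.1 mm = 12.0, i.e. 12.0:1.

ratio ≈ 12.0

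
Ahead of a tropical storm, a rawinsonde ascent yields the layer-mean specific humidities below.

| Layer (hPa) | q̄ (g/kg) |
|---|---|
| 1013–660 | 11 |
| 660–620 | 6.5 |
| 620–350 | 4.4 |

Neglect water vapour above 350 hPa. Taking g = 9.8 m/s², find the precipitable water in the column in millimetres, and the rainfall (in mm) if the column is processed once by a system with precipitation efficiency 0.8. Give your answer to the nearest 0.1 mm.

PW ≈ 54.4 mm; rainfall ≈ 43.5 mm

Precipitable water is the column-integrated vapour mass per unit area: PW = (1/g) Σ q̄ Δp, with q in kg/kg and Δp in Pa (1 kg/m² of water = 1 mm).
Layer 1013–660 hPa: Δp = 353 hPa = 35300 Pa, q̄ = 0.011 kg/kg → 0.011 × 35300 / 9.8 = 39.62 mm
Layer 660–620 hPa: Δp = 40 hPa = 4000 Pa, q̄ = 0.0065 kg/kg → 0.0065 × 4000 / 9.8 = 2.65 mm
Layer 620–350 hPa: Δp = 270 hPa = 27000 Pa, q̄ = 0.0044 kg/kg → 0.0044 × 27000 / 9.8 = 12.12 mm
PW = 39.62 + 2.65 + 12.12 = 54.39 ≈ 54.4 mm.
Rainfall = ε × PW = 0.8 × 54.4 = 43.5 mm.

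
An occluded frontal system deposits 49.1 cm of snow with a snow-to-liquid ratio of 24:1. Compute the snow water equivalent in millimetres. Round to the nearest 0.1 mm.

SWE ≈ 20.5 mm

SWE = snow depth / ratio = 49.1 cm / 24 = 2.046 cm = 20.5 mm.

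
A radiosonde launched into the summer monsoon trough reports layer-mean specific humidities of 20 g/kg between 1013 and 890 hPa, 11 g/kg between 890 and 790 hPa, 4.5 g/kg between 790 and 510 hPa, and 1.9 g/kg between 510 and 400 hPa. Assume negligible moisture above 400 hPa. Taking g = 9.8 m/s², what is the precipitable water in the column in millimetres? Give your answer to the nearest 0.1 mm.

Precipitable water is the column-integrated vapour mass per unit area: PW = (1/g) Σ q̄ Δp, with q in kg/kg and Δp in Pa (1 kg/m² of water = 1 mm).
Layer 1013–890 hPa: Δp = 123 hPa = 12300 Pa, q̄ = 0.02 kg/kg → 0.02 × 12300 / 9.8 = 25.10 mm
Layer 890–790 hPa: Δp = 100 hPa = 10000 Pa, q̄ = 0.011 kg/kg → 0.011 × 10000 / 9.8 = 11.22 mm
Layer 790–510 hPa: Δp = 280 hPa = 28000 Pa, q̄ = 0.0045 kg/kg → 0.0045 × 28000 / 9.8 = 12.86 mm
Layer 510–400 hPa: Δp = 110 hPa = 11000 Pa, q̄ = 0.0019 kg/kg → 0.0019 × 11000 / 9.8 = 2.13 mm
PW = 25.10 + 11.22 + 12.86 + 2.13 = 51.31 ≈ 51.3 mm.

PW ≈ 51.3 mm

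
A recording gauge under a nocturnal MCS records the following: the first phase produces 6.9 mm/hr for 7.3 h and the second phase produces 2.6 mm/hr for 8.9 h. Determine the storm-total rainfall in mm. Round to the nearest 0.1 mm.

total ≈ 73.5 mm

Total = Σ Rᵢ Δtᵢ = 6.9 × 7.3 + 2.6 × 8.9
      = 50.37 + 23.14 = 73.5 mm.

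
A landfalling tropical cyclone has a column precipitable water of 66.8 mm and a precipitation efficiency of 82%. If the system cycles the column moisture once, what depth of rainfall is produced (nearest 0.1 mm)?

Rainfall = ε × PW = 0.82 × 66.8 = 54.8 mm.

rainfall ≈ 54.8 mm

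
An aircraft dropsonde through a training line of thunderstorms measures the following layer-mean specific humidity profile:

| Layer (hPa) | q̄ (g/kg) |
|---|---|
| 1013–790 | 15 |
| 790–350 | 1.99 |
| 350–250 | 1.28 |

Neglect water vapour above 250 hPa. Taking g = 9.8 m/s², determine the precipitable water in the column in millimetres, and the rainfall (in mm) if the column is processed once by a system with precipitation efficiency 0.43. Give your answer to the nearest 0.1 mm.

Precipitable water is the column-integrated vapour mass per unit area: PW = (1/g) Σ q̄ Δp, with q in kg/kg and Δp in Pa (1 kg/m² of water = 1 mm).
Layer 1013–790 hPa: Δp = 223 hPa = 22300 Pa, q̄ = 0.015 kg/kg → 0.015 × 22300 / 9.8 = 34.13 mm
Layer 790–350 hPa: Δp = 440 hPa = 44000 Pa, q̄ = 0.00199 kg/kg → 0.00199 × 44000 / 9.8 = 8.93 mm
Layer 350–250 hPa: Δp = 100 hPa = 10000 Pa, q̄ = 0.00128 kg/kg → 0.00128 × 10000 / 9.8 = 1.31 mm
PW = 34.13 + 8.93 + 1.31 = 44.37 ≈ 44.4 mm.
Rainfall = ε × PW = 0.43 × 44.4 = 19.1 mm.

PW ≈ 44.4 mm; rainfall ≈ 19.1 mm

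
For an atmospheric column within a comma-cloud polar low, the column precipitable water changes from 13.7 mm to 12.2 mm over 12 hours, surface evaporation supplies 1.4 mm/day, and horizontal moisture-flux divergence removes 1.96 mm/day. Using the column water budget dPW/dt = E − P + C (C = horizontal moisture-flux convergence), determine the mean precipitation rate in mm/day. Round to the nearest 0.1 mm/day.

dPW/dt = (12.2 − 13.7) mm / (12/24 day) = -3.000 mm/day.
P = E + C − dPW/dt = 1.4 + (-1.96) − (-3.000) = 2.4 mm/day.

P ≈ 2.4 mm/day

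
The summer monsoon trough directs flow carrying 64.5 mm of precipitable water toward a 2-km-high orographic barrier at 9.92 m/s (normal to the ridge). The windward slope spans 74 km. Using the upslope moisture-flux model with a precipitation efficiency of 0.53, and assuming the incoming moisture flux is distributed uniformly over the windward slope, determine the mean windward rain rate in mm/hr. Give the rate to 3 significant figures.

R ≈ 16.5 mm/hr

Incoming column moisture flux per unit ridge length: F = V × PW = 9.92 × 64.5 = 639.84 mm·m/s.
Spread over the 74 km slope with efficiency ε = 0.53: R = ε·F/W = 0.53 × 639.84 / 74000 m = 4.583e-03 mm/s.
R = 4.583e-03 × 3600 = 16.5 mm/hr.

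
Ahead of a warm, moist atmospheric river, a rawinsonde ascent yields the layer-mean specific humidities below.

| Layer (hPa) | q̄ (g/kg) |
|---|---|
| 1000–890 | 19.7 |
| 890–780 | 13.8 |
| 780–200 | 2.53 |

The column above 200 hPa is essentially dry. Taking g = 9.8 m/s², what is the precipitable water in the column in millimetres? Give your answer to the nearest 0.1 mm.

PW ≈ 52.6 mm

Precipitable water is the column-integrated vapour mass per unit area: PW = (1/g) Σ q̄ Δp, with q in kg/kg and Δp in Pa (1 kg/m² of water = 1 mm).
Layer 1000–890 hPa: Δp = 110 hPa = 11000 Pa, q̄ = 0.0197 kg/kg → 0.0197 × 11000 / 9.8 = 22.11 mm
Layer 890–780 hPa: Δp = 110 hPa = 11000 Pa, q̄ = 0.0138 kg/kg → 0.0138 × 11000 / 9.8 = 15.49 mm
Layer 780–200 hPa: Δp = 580 hPa = 58000 Pa, q̄ = 0.00253 kg/kg → 0.00253 × 58000 / 9.8 = 14.97 mm
PW = 22.11 + 15.49 + 14.97 = 52.57 ≈ 52.6 mm.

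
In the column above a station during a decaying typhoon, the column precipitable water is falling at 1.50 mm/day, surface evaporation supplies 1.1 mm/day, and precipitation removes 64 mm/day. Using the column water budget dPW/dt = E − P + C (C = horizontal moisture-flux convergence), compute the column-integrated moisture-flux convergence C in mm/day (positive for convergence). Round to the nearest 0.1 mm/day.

C ≈ 61.4 mm/day

dPW/dt = -1.50 mm/day.
C = dPW/dt − E + P = (-1.50) − 1.1 + 64 = 61.4 mm/day.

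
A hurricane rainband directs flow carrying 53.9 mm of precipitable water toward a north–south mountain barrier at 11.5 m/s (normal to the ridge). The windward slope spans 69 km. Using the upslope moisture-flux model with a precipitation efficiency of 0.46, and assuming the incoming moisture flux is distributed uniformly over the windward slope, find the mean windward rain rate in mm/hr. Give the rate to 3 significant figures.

Incoming column moisture flux per unit ridge length: F = V × PW = 11.5 × 53.9 = 619.85 mm·m/s.
Spread over the 69 km slope with efficiency ε = 0.46: R = ε·F/W = 0.46 × 619.85 / 69000 m = 4.132e-03 mm/s.
R = 4.132e-03 × 3600 = 14.9 mm/hr.

R ≈ 14.9 mm/hr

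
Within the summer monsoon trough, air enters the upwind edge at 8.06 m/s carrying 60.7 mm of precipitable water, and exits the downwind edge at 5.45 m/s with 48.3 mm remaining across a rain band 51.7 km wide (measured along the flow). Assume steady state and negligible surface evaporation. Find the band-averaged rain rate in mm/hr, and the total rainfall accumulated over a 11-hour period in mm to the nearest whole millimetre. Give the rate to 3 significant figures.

R ≈ 15.7 mm/hr; total ≈ 173 mm

Column moisture flux per unit crosswind length is F = V × PW.
Inflow: F_in = 8.06 × 60.7 = 489.242 mm·m/s
Outflow: F_out = 5.45 × 48.3 = 263.235 mm·m/s
Steady-state rate R = (F_in − F_out)/L = (489.242 − 263.235) / 51700 m = 4.372e-03 mm/s.
R = 4.372e-03 × 3600 = 15.7 mm/hr.
Over 11 h: total = 15.7 × 11 = 172.7 ≈ 173 mm.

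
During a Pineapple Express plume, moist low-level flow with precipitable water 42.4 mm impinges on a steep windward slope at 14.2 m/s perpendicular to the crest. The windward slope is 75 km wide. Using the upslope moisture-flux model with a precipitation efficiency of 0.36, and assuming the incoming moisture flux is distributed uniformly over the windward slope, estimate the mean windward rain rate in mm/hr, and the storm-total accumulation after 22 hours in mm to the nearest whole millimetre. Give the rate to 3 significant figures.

Incoming column moisture flux per unit ridge length: F = V × PW = 14.2 × 42.4 = 602.08 mm·m/s.
Spread over the 75 km slope with efficiency ε = 0.36: R = ε·F/W = 0.36 × 602.08 / 75000 m = 2.890e-03 mm/s.
R = 2.890e-03 × 3600 = 10.4 mm/hr.
Over 22 h: total = 10.4 × 22 = 228.8 ≈ 229 mm.

R ≈ 10.4 mm/hr; total ≈ 229 mm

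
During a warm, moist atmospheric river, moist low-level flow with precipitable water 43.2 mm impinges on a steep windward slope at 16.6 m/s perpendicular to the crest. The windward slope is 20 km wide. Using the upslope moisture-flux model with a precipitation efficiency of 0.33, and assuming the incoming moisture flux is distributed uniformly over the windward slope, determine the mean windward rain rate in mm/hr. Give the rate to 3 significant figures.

R ≈ 42.6 mm/hr

Incoming column moisture flux per unit ridge length: F = V × PW = 16.6 × 43.2 = 717.12 mm·m/s.
Spread over the 20 km slope with efficiency ε = 0.33: R = ε·F/W = 0.33 × 717.12 / 20000 m = 1.183e-02 mm/s.
R = 1.183e-02 × 3600 = 42.6 mm/hr.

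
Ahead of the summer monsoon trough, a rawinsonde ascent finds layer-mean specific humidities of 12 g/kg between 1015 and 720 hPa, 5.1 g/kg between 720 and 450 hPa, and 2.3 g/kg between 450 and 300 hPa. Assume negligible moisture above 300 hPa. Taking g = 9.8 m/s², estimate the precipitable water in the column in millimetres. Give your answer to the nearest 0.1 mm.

PW ≈ 53.7 mm

Precipitable water is the column-integrated vapour mass per unit area: PW = (1/g) Σ q̄ Δp, with q in kg/kg and Δp in Pa (1 kg/m² of water = 1 mm).
Layer 1015–720 hPa: Δp = 295 hPa = 29500 Pa, q̄ = 0.012 kg/kg → 0.012 × 29500 / 9.8 = 36.12 mm
Layer 720–450 hPa: Δp = 270 hPa = 27000 Pa, q̄ = 0.0051 kg/kg → 0.0051 × 27000 / 9.8 = 14.05 mm
Layer 450–300 hPa: Δp = 150 hPa = 15000 Pa, q̄ = 0.0023 kg/kg → 0.0023 × 15000 / 9.8 = 3.52 mm
PW = 36.12 + 14.05 + 3.52 = 53.69 ≈ 53.7 mm.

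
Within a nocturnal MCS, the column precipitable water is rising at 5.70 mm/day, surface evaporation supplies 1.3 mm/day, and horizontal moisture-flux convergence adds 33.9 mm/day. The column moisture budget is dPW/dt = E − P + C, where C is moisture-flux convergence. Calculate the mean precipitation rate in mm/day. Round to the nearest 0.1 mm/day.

dPW/dt = +5.70 mm/day.
P = E + C − dPW/dt = 1.3 + (33.9) − (+5.70) = 29.5 mm/day.

P ≈ 29.5 mm/day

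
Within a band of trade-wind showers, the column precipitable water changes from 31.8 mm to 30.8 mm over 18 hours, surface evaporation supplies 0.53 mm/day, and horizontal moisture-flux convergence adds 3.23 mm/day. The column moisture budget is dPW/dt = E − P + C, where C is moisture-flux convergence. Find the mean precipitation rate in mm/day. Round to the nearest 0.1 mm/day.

dPW/dt = (30.8 − 31.8) mm / (18/24 day) = -1.333 mm/day.
P = E + C − dPW/dt = 0.53 + (3.23) − (-1.333) = 5.1 mm/day.

P ≈ 5.1 mm/day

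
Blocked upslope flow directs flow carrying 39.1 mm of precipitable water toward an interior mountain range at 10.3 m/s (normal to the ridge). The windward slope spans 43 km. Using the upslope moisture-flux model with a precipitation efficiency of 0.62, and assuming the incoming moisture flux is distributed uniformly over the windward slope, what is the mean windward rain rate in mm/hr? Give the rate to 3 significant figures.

Incoming column moisture flux per unit ridge length: F = V × PW = 10.3 × 39.1 = 402.73 mm·m/s.
Spread over the 43 km slope with efficiency ε = 0.62: R = ε·F/W = 0.62 × 402.73 / 43000 m = 5.807e-03 mm/s.
R = 5.807e-03 × 3600 = 20.9 mm/hr.

R ≈ 20.9 mm/hr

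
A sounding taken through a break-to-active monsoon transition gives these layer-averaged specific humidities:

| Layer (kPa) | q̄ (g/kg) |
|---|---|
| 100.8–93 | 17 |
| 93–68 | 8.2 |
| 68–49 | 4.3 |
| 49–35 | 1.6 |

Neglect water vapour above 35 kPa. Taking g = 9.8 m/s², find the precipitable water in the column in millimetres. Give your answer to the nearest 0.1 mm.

PW ≈ 45.1 mm

Precipitable water is the column-integrated vapour mass per unit area: PW = (1/g) Σ q̄ Δp, with q in kg/kg and Δp in Pa (1 kg/m² of water = 1 mm).
Layer 100.8–93 kPa: Δp = 78 hPa = 7800 Pa, q̄ = 0.017 kg/kg → 0.017 × 7800 / 9.8 = 13.53 mm
Layer 93–68 kPa: Δp = 250 hPa = 25000 Pa, q̄ = 0.0082 kg/kg → 0.0082 × 25000 / 9.8 = 20.92 mm
Layer 68–49 kPa: Δp = 190 hPa = 19000 Pa, q̄ = 0.0043 kg/kg → 0.0043 × 19000 / 9.8 = 8.34 mm
Layer 49–35 kPa: Δp = 140 hPa = 14000 Pa, q̄ = 0.0016 kg/kg → 0.0016 × 14000 / 9.8 = 2.29 mm
PW = 13.53 + 20.92 + 8.34 + 2.29 = 45.08 ≈ 45.1 mm.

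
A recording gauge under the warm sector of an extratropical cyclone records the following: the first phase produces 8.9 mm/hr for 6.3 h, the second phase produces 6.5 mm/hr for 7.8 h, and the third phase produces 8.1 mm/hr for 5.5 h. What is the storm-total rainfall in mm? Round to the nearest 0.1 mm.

Total = Σ Rᵢ Δtᵢ = 8.9 × 6.3 + 6.5 × 7.8 + 8.1 × 5.5
      = 56.07 + 50.7 + 44.55 = 151.3 mm.

total ≈ 151.3 mm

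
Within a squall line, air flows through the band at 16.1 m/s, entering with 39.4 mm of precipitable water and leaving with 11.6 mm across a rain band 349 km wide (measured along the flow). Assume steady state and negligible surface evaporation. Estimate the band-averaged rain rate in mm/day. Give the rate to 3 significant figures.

R ≈ 111 mm/day

Column moisture flux per unit crosswind length is F = V × PW.
Inflow: F_in = 16.1 × 39.4 = 634.34 mm·m/s
Outflow: F_out = 16.1 × 11.6 = 186.76 mm·m/s
Steady-state rate R = (F_in − F_out)/L = (634.34 − 186.76) / 349000 m = 1.282e-03 mm/s.
R = 1.282e-03 × 3600 × 24 = 111 mm/day.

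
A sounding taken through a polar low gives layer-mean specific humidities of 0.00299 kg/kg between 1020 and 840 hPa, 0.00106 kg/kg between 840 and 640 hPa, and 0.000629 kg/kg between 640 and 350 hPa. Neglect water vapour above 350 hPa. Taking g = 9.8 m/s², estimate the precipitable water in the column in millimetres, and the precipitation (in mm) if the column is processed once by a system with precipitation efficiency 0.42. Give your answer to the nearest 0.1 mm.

PW ≈ 9.5 mm; precipitation ≈ 4.0 mm

Precipitable water is the column-integrated vapour mass per unit area: PW = (1/g) Σ q̄ Δp, with q in kg/kg and Δp in Pa (1 kg/m² of water = 1 mm).
Layer 1020–840 hPa: Δp = 180 hPa = 18000 Pa, q̄ = 0.00299 kg/kg → 0.00299 × 18000 / 9.8 = 5.49 mm
Layer 840–640 hPa: Δp = 200 hPa = 20000 Pa, q̄ = 0.00106 kg/kg → 0.00106 × 20000 / 9.8 = 2.16 mm
Layer 640–350 hPa: Δp = 290 hPa = 29000 Pa, q̄ = 0.000629 kg/kg → 0.000629 × 29000 / 9.8 = 1.86 mm
PW = 5.49 + 2.16 + 1.86 = 9.51 ≈ 9.5 mm.
Precipitation = ε × PW = 0.42 × 9.5 = 4.0 mm.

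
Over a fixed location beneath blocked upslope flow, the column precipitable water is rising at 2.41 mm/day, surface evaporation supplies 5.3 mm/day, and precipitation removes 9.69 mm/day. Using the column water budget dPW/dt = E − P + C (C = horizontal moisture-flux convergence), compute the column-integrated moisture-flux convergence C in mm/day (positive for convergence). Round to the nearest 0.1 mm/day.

C ≈ 6.8 mm/day

dPW/dt = +2.41 mm/day.
C = dPW/dt − E + P = (+2.41) − 5.3 + 9.69 = 6.8 mm/day.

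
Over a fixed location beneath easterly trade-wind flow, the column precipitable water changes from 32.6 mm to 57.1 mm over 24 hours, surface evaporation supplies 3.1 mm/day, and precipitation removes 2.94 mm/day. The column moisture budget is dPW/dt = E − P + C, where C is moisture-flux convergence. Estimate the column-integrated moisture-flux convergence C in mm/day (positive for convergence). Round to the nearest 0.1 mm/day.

dPW/dt = (57.1 − 32.6) mm / (24/24 day) = +24.500 mm/day.
C = dPW/dt − E + P = (+24.500) − 3.1 + 2.94 = 24.3 mm/day.

C ≈ 24.3 mm/day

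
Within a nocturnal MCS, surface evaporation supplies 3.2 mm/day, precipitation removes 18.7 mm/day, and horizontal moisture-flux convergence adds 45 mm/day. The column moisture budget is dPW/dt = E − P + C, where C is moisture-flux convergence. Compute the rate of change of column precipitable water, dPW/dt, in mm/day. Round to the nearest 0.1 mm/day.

dPW/dt = E − P + C = 3.2 − 18.7 + (45) = 29.5 mm/day.

dPW/dt ≈ 29.5 mm/day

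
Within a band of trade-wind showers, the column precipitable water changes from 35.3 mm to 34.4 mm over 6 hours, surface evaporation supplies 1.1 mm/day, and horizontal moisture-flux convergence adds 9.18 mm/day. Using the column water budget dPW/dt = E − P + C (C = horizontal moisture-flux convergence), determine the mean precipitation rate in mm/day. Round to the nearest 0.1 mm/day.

dPW/dt = (34.4 − 35.3) mm / (6/24 day) = -3.600 mm/day.
P = E + C − dPW/dt = 1.1 + (9.18) − (-3.600) = 13.9 mm/day.

P ≈ 13.9 mm/day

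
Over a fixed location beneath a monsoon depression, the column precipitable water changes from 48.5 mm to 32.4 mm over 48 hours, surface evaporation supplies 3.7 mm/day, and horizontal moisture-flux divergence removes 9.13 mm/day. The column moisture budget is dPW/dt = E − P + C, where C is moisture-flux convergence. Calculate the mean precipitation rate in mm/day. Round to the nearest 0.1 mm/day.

P ≈ 2.6 mm/day

dPW/dt = (32.4 − 48.5) mm / (48/24 day) = -8.050 mm/day.
P = E + C − dPW/dt = 3.7 + (-9.13) − (-8.050) = 2.6 mm/day.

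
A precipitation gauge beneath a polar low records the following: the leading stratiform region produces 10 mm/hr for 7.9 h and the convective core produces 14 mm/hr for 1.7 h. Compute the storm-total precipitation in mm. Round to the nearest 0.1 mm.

Total = Σ Rᵢ Δtᵢ = 10 × 7.9 + 14 × 1.7
      = 79 + 23.8 = 102.8 mm.

total ≈ 102.8 mm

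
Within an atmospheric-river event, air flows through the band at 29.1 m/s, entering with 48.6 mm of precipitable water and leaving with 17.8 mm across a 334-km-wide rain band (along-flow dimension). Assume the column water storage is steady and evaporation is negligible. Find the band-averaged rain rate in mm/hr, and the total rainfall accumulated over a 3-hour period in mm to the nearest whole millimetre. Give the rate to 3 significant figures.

Column moisture flux per unit crosswind length is F = V × PW.
Inflow: F_in = 29.1 × 48.6 = 1414.26 mm·m/s
Outflow: F_out = 29.1 × 17.8 = 517.98 mm·m/s
Steady-state rate R = (F_in − F_out)/L = (1414.26 − 517.98) / 334000 m = 2.683e-03 mm/s.
R = 2.683e-03 × 3600 = 9.66 mm/hr.
Over 3 h: total = 9.66 × 3 = 28.98 ≈ 29 mm.

R ≈ 9.66 mm/hr; total ≈ 29 mm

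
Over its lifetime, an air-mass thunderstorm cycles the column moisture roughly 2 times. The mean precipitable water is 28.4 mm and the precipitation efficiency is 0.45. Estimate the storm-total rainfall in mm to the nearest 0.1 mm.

Each cycle deposits ε × PW = 0.45 × 28.4 = 12.78 mm.
Over 2 cycles: 2 × 12.78 = 25.6 mm.

rainfall ≈ 25.6 mm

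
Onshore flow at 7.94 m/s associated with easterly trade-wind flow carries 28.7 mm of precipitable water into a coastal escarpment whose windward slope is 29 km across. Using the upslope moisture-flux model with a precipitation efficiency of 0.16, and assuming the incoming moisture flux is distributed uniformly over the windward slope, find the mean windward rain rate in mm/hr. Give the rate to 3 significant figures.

R ≈ 4.53 mm/hr

Incoming column moisture flux per unit ridge length: F = V × PW = 7.94 × 28.7 = 227.878 mm·m/s.
Spread over the 29 km slope with efficiency ε = 0.16: R = ε·F/W = 0.16 × 227.878 / 29000 m = 1.257e-03 mm/s.
R = 1.257e-03 × 3600 = 4.53 mm/hr.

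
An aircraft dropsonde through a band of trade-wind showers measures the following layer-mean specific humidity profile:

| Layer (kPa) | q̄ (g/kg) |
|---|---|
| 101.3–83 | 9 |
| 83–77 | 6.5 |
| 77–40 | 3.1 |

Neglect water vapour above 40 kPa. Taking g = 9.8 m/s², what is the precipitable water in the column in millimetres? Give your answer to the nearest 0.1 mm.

Precipitable water is the column-integrated vapour mass per unit area: PW = (1/g) Σ q̄ Δp, with q in kg/kg and Δp in Pa (1 kg/m² of water = 1 mm).
Layer 101.3–83 kPa: Δp = 183 hPa = 18300 Pa, q̄ = 0.009 kg/kg → 0.009 × 18300 / 9.8 = 16.81 mm
Layer 83–77 kPa: Δp = 60 hPa = 6000 Pa, q̄ = 0.0065 kg/kg → 0.0065 × 6000 / 9.8 = 3.98 mm
Layer 77–40 kPa: Δp = 370 hPa = 37000 Pa, q̄ = 0.0031 kg/kg → 0.0031 × 37000 / 9.8 = 11.70 mm
PW = 16.81 + 3.98 + 11.70 = 32.49 ≈ 32.5 mm.

PW ≈ 32.5 mm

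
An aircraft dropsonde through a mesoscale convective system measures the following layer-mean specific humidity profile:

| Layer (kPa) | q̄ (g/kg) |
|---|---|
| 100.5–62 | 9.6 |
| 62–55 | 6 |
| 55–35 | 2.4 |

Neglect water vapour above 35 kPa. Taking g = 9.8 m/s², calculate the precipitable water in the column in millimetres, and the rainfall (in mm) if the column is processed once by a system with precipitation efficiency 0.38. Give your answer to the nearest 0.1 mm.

PW ≈ 46.9 mm; rainfall ≈ 17.8 mm

Precipitable water is the column-integrated vapour mass per unit area: PW = (1/g) Σ q̄ Δp, with q in kg/kg and Δp in Pa (1 kg/m² of water = 1 mm).
Layer 100.5–62 kPa: Δp = 385 hPa = 38500 Pa, q̄ = 0.0096 kg/kg → 0.0096 × 38500 / 9.8 = 37.71 mm
Layer 62–55 kPa: Δp = 70 hPa = 7000 Pa, q̄ = 0.006 kg/kg → 0.006 × 7000 / 9.8 = 4.29 mm
Layer 55–35 kPa: Δp = 200 hPa = 20000 Pa, q̄ = 0.0024 kg/kg → 0.0024 × 20000 / 9.8 = 4.90 mm
PW = 37.71 + 4.29 + 4.90 = 46.90 ≈ 46.9 mm.
Rainfall = ε × PW = 0.38 × 46.9 = 17.8 mm.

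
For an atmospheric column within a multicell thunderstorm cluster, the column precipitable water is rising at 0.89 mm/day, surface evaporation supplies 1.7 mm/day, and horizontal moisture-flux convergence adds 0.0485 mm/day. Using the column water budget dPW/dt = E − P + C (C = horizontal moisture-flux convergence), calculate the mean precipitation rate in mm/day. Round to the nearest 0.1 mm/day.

dPW/dt = +0.89 mm/day.
P = E + C − dPW/dt = 1.7 + (0.0485) − (+0.89) = 0.9 mm/day.

P ≈ 0.9 mm/day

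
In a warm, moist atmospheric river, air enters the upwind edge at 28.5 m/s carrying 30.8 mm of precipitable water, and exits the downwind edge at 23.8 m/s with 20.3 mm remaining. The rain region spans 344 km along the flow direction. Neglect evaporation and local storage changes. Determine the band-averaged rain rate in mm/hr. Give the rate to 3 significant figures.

R ≈ 4.13 mm/hr

Column moisture flux per unit crosswind length is F = V × PW.
Inflow: F_in = 28.5 × 30.8 = 877.8 mm·m/s
Outflow: F_out = 23.8 × 20.3 = 483.14 mm·m/s
Steady-state rate R = (F_in − F_out)/L = (877.8 − 483.14) / 344000 m = 1.147e-03 mm/s.
R = 1.147e-03 × 3600 = 4.13 mm/hr.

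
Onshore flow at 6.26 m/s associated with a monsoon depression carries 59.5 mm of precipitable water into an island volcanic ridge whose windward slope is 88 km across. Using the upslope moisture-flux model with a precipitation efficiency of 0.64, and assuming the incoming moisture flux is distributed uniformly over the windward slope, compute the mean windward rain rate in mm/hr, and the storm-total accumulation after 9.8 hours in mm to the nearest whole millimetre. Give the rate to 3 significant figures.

R ≈ 9.75 mm/hr; total ≈ 96 mm

Incoming column moisture flux per unit ridge length: F = V × PW = 6.26 × 59.5 = 372.47 mm·m/s.
Spread over the 88 km slope with efficiency ε = 0.64: R = ε·F/W = 0.64 × 372.47 / 88000 m = 2.709e-03 mm/s.
R = 2.709e-03 × 3600 = 9.75 mm/hr.
Over 9.8 h: total = 9.75 × 9.8 = 95.55 ≈ 96 mm.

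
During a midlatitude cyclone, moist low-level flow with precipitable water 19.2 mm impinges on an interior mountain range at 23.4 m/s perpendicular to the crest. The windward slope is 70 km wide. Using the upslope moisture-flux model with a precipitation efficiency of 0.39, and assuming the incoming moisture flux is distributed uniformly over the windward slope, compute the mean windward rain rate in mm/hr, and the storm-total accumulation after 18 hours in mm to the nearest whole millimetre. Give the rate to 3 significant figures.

Incoming column moisture flux per unit ridge length: F = V × PW = 23.4 × 19.2 = 449.28 mm·m/s.
Spread over the 70 km slope with efficiency ε = 0.39: R = ε·F/W = 0.39 × 449.28 / 70000 m = 2.503e-03 mm/s.
R = 2.503e-03 × 3600 = 9.01 mm/hr.
Over 18 h: total = 9.01 × 18 = 162.18 ≈ 162 mm.

R ≈ 9.01 mm/hr; total ≈ 162 mm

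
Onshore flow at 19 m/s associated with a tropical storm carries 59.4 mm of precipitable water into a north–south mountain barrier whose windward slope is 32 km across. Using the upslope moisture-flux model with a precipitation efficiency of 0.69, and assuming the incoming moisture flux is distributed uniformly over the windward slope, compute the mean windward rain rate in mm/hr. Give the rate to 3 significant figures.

R ≈ 87.6 mm/hr

Incoming column moisture flux per unit ridge length: F = V × PW = 19 × 59.4 = 1128.6 mm·m/s.
Spread over the 32 km slope with efficiency ε = 0.69: R = ε·F/W = 0.69 × 1128.6 / 32000 m = 2.434e-02 mm/s.
R = 2.434e-02 × 3600 = 87.6 mm/hr.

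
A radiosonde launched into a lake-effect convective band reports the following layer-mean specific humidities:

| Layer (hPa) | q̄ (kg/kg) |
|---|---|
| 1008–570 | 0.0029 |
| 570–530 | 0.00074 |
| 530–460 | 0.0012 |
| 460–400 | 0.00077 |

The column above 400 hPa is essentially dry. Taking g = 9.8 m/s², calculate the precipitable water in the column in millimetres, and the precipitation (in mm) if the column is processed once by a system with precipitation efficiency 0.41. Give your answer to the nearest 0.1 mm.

Precipitable water is the column-integrated vapour mass per unit area: PW = (1/g) Σ q̄ Δp, with q in kg/kg and Δp in Pa (1 kg/m² of water = 1 mm).
Layer 1008–570 hPa: Δp = 438 hPa = 43800 Pa, q̄ = 0.0029 kg/kg → 0.0029 × 43800 / 9.8 = 12.96 mm
Layer 570–530 hPa: Δp = 40 hPa = 4000 Pa, q̄ = 0.00074 kg/kg → 0.00074 × 4000 / 9.8 = 0.30 mm
Layer 530–460 hPa: Δp = 70 hPa = 7000 Pa, q̄ = 0.0012 kg/kg → 0.0012 × 7000 / 9.8 = 0.86 mm
Layer 460–400 hPa: Δp = 60 hPa = 6000 Pa, q̄ = 0.00077 kg/kg → 0.00077 × 6000 / 9.8 = 0.47 mm
PW = 12.96 + 0.30 + 0.86 + 0.47 = 14.59 ≈ 14.6 mm.
Precipitation = ε × PW = 0.41 × 14.6 = 6.0 mm.

PW ≈ 14.6 mm; precipitation ≈ 6.0 mm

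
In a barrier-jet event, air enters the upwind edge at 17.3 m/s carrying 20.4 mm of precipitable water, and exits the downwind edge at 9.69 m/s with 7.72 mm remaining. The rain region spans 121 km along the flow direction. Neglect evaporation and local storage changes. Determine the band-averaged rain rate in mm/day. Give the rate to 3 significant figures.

R ≈ 199 mm/day

Column moisture flux per unit crosswind length is F = V × PW.
Inflow: F_in = 17.3 × 20.4 = 352.92 mm·m/s
Outflow: F_out = 9.69 × 7.72 = 74.8068 mm·m/s
Steady-state rate R = (F_in − F_out)/L = (352.92 − 74.8068) / 121000 m = 2.298e-03 mm/s.
R = 2.298e-03 × 3600 × 24 = 199 mm/day.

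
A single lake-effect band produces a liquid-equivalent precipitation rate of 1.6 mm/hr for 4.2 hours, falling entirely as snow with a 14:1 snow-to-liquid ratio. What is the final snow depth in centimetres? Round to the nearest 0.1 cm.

snow depth ≈ 9.4 cm

Liquid-equivalent depth = 1.6 × 4.2 = 6.72 mm.
Snow depth = 6.72 mm × 14 = 94.08 mm = 9.4 cm.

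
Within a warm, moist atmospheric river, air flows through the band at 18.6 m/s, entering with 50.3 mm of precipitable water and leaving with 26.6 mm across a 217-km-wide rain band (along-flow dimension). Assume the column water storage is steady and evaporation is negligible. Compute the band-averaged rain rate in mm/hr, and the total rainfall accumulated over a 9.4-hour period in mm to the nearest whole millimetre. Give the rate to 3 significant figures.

R ≈ 7.31 mm/hr; total ≈ 69 mm

Column moisture flux per unit crosswind length is F = V × PW.
Inflow: F_in = 18.6 × 50.3 = 935.58 mm·m/s
Outflow: F_out = 18.6 × 26.6 = 494.76 mm·m/s
Steady-state rate R = (F_in − F_out)/L = (935.58 − 494.76) / 217000 m = 2.031e-03 mm/s.
R = 2.031e-03 × 3600 = 7.31 mm/hr.
Over 9.4 h: total = 7.31 × 9.4 = 68.714 ≈ 69 mm.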